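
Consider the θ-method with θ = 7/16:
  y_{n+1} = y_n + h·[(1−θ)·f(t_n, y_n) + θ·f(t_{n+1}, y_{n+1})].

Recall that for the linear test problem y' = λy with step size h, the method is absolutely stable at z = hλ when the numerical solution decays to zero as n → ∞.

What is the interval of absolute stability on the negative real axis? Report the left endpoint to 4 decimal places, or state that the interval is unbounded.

With y'=λy (z=hλ):
  y_{n+1} = y_n + z·[9/16·y_n + 7/16·y_{n+1}] ⇒ (1 − 7/16z)y_{n+1} = (1 + 9/16z)y_n
  ⇒ R(z) = (1 + 9/16z)/(1 − 7/16z).

Find x<0 with |R(x)|<1.
x=-0.71: |R|=0.4583
R=−1: 1+9/16x = −1+7/16x ⇒ -1/8x=2 ⇒ x=2/(-1/8)=-16.0000
Confirm numerically:
  x=-13.476: |R|=0.95425 <1
  x=-8.237: |R|=0.78922 <1
  x=-7.602: |R|=0.75733 <1
  x=-16.111: |R|=1.00172 >1
  x=-16.041: |R|=1.00064 >1
Interval (-16.0000, 0).

(-16.0000, 0).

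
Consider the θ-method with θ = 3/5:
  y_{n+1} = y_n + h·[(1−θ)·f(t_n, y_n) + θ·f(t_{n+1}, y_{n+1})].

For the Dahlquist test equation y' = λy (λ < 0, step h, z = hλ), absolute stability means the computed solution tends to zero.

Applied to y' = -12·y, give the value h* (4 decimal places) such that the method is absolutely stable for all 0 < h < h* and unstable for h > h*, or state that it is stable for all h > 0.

unbounded; (−∞, 0). Any h>0 works for λ=-12.

On y'=λy, z=hλ:
  y_{n+1} = y_n + z·[2/5·y_n + 3/5·y_{n+1}] ⇒ (1 − 3/5z)y_{n+1} = (1 + 2/5z)y_n
  so R(z) = (1 + 2/5z)/(1 − 3/5z).

Find x<0 with |R(x)|<1.
x=-0.99: |R|=0.3789
x=-2: |R|=0.0909
x=-10: |R|=0.4286
x=-100: |R|=0.6393
θ=3/5≥1/2 ⇒ |1+2/5x|<|1−3/5x| ∀x<0 ⇒ interval (−∞,0).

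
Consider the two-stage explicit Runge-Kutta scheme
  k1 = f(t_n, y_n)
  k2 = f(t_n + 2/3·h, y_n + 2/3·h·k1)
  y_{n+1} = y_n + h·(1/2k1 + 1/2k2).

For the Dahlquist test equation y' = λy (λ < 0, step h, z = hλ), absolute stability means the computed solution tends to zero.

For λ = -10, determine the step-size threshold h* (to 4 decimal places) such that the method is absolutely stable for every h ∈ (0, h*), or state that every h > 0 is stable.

(-3.0000,0); λ=-10 ⇒ h* = (3)/10 = 0.3000.

On y'=λy, z=hλ:
  k1=λy_n ⇒ h·k1=z·y_n;  k2=λ(1+2/3z)y_n ⇒ h·k2=z(1+2/3z)y_n
  y_{n+1}/y_n = 1 + 1/2z + 1/2z(1+2/3z) = 1 + z + 1/3z²
  Hence R(z) = 1 + z + 1/3z².

Need |R(x)|<1, x<0.
x=-0.93: |R|=0.3583
R=1: x+1/3x²=0 ⇒ x=−3=-3.0000; min R=1−1/(4·1/3)=0.2500>−1
Confirm numerically:
  x=-2.685: |R|=0.71808 <1
  x=-2.556: |R|=0.62171 <1
  x=-2.186: |R|=0.40687 <1
  x=-1.640: |R|=0.25653 <1
  x=-3.456: |R|=1.52531 >1
  x=-3.204: |R|=1.21787 >1
  x=-3.044: |R|=1.04465 >1
Stable set (-3.0000, 0).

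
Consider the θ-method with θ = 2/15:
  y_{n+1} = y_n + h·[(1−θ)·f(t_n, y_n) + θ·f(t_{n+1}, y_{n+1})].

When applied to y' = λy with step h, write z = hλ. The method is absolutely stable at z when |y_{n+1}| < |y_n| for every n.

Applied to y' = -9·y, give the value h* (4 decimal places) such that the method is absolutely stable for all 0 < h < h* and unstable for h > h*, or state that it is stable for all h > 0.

(-2.7273,0); λ=-9 ⇒ h* = (30/11)/9 = 0.3030.

Test eqn y'=λy, z=hλ:
  y_{n+1} = y_n + z·[13/15·y_n + 2/15·y_{n+1}] ⇒ (1 − 2/15z)y_{n+1} = (1 + 13/15z)y_n
  Hence R(z) = (1 + 13/15z)/(1 − 2/15z).

Need |R(x)|<1, x<0.
x=-1.24: |R|=0.0641
R=−1: 1+13/15x = −1+2/15x ⇒ -11/15x=2 ⇒ x=2/(-11/15)=-2.7273
Confirm numerically:
  x=-2.293: |R|=0.75610 <1
  x=-1.665: |R|=0.36252 <1
  x=-1.481: |R|=0.23678 <1
  x=-3.252: |R|=1.26842 >1
  x=-3.116: |R|=1.20139 >1
So |R|<1 on (-2.7273, 0).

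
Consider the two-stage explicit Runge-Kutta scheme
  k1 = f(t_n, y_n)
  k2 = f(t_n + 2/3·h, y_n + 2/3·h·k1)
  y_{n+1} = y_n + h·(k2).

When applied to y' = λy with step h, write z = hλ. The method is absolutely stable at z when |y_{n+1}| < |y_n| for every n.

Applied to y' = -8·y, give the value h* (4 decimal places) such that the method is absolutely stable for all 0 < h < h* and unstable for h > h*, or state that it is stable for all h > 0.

(-1.5000,0); λ=-8 ⇒ h* = (3/2)/8 = 0.1875.

On y'=λy, z=hλ:
  k1=λy_n ⇒ h·k1=z·y_n;  k2=λ(1+2/3z)y_n ⇒ h·k2=z(1+2/3z)y_n
  y_{n+1}/y_n = 1 + z(1+2/3z) = 1 + z + 2/3z²
  Hence R(z) = 1 + z + 2/3z².

Find x<0 with |R(x)|<1.
x=-0.93: |R|=0.6466
R=1: x+2/3x²=0 ⇒ x=−3/2=-1.5000; min R=1−1/(4·2/3)=0.6250>−1
Confirm numerically:
  x=-1.441: |R|=0.94332 <1
  x=-1.376: |R|=0.88625 <1
  x=-1.167: |R|=0.74093 <1
  x=-1.095: |R|=0.70435 <1
  x=-1.897: |R|=1.50207 >1
  x=-1.717: |R|=1.24839 >1
Interval (-1.5000, 0).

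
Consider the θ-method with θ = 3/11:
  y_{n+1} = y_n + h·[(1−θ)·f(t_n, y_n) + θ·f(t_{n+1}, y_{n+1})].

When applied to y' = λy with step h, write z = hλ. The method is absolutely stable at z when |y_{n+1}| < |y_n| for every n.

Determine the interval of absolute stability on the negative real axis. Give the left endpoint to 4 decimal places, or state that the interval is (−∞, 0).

z∈(-4.4000,0).

On y'=λy, z=hλ:
  y_{n+1} = y_n + z·[8/11·y_n + 3/11·y_{n+1}] ⇒ (1 − 3/11z)y_{n+1} = (1 + 8/11z)y_n
  so R(z) = (1 + 8/11z)/(1 − 3/11z).

Boundary: |R(x)|=1, x<0.
x=-0.91: |R|=0.2709
R=−1: 1+8/11x = −1+3/11x ⇒ -5/11x=2 ⇒ x=2/(-5/11)=-4.4000
Confirm numerically:
  x=-4.311: |R|=0.98141 <1
  x=-2.974: |R|=0.64210 <1
  x=-2.764: |R|=0.57599 <1
  x=-2.261: |R|=0.39858 <1
  x=-4.806: |R|=1.07986 >1
  x=-4.646: |R|=1.04932 >1
So |R|<1 on (-4.4000, 0).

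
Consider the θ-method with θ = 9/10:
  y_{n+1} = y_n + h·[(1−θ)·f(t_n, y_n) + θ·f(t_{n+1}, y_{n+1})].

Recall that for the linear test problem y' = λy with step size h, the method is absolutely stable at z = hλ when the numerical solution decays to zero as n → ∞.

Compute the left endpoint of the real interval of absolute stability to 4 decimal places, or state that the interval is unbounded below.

Set f=λy, z=hλ:
  y_{n+1} = y_n + z·[1/10·y_n + 9/10·y_{n+1}] ⇒ (1 − 9/10z)y_{n+1} = (1 + 1/10z)y_n
  so R(z) = (1 + 1/10z)/(1 − 9/10z).

Find x<0 with |R(x)|<1.
x=-1.67: |R|=0.3328
x=-2: |R|=0.2857
x=-10: |R|=0.0000
x=-100: |R|=0.0989
θ=9/10≥1/2 ⇒ |1+1/10x|<|1−9/10x| ∀x<0 ⇒ interval (−∞,0).

unbounded; (−∞, 0).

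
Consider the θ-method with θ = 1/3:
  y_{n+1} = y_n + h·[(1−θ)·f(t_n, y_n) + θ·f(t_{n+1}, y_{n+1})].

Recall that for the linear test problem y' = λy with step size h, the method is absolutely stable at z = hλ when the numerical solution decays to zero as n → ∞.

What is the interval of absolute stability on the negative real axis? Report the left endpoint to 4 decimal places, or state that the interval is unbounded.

(-6.0000, 0).

On y'=λy, z=hλ:
  y_{n+1} = y_n + z·[2/3·y_n + 1/3·y_{n+1}] ⇒ (1 − 1/3z)y_{n+1} = (1 + 2/3z)y_n
  Hence R(z) = (1 + 2/3z)/(1 − 1/3z).

Find x<0 with |R(x)|<1.
x=-1.31: |R|=0.0882
R=−1: 1+2/3x = −1+1/3x ⇒ -1/3x=2 ⇒ x=2/(-1/3)=-6.0000
Confirm numerically:
  x=-5.659: |R|=0.96062 <1
  x=-5.379: |R|=0.92589 <1
  x=-5.365: |R|=0.92409 <1
  x=-6.596: |R|=1.06211 >1
  x=-6.350: |R|=1.03743 >1
  x=-6.061: |R|=1.00673 >1
So |R|<1 on (-6.0000, 0).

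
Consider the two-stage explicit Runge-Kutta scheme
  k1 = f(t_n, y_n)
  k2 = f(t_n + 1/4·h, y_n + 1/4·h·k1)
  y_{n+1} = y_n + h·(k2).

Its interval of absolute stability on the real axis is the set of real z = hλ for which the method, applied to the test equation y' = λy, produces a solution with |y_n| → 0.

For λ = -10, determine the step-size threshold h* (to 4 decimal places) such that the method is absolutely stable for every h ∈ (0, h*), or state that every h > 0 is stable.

(-4.0000,0); λ=-10 ⇒ h* = (4)/10 = 0.4000.

On y'=λy, z=hλ:
  k1=λy_n ⇒ h·k1=z·y_n;  k2=λ(1+1/4z)y_n ⇒ h·k2=z(1+1/4z)y_n
  y_{n+1}/y_n = 1 + z(1+1/4z) = 1 + z + 1/4z²
  ⇒ R(z) = 1 + z + 1/4z².

Solve |R(x)|<1 on ℝ⁻.
x=-1.74: |R|=0.0169
R=1: x+1/4x²=0 ⇒ x=−4=-4.0000; min R=1−1/(4·1/4)=0.0000>−1
Confirm numerically:
  x=-3.246: |R|=0.38813 <1
  x=-2.839: |R|=0.17598 <1
  x=-2.569: |R|=0.08094 <1
  x=-2.329: |R|=0.02706 <1
  x=-4.477: |R|=1.53388 >1
  x=-4.093: |R|=1.09516 >1
Interval (-4.0000, 0).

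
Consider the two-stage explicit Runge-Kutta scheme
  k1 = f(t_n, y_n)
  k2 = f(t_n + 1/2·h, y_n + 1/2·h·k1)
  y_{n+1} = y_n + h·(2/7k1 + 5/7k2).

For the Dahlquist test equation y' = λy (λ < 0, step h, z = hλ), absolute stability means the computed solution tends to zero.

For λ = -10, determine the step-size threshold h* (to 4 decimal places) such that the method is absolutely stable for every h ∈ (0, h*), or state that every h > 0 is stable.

Test eqn y'=λy, z=hλ:
  k1=λy_n ⇒ h·k1=z·y_n;  k2=λ(1+1/2z)y_n ⇒ h·k2=z(1+1/2z)y_n
  y_{n+1}/y_n = 1 + 2/7z + 5/7z(1+1/2z) = 1 + z + 5/14z²
  R(z) = 1 + z + 5/14z².

Solve |R(x)|<1 on ℝ⁻.
x=-1.37: |R|=0.3003
R=1: x+5/14x²=0 ⇒ x=−14/5=-2.8000; min R=1−1/(4·5/14)=0.3000>−1
Confirm numerically:
  x=-2.722: |R|=0.92417 <1
  x=-2.473: |R|=0.71119 <1
  x=-2.009: |R|=0.43246 <1
  x=-3.376: |R|=1.69449 >1
  x=-3.164: |R|=1.41132 >1
  x=-3.026: |R|=1.24424 >1
Stable set (-2.8000, 0).

(-2.8000,0); λ=-10 ⇒ h* = (14/5)/10 = 0.2800.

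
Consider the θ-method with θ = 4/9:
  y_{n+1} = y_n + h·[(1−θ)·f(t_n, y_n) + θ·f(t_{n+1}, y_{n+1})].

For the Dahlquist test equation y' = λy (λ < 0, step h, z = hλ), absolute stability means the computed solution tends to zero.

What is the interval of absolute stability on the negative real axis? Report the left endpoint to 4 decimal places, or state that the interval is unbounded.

(-18.0000, 0).

On y'=λy, z=hλ:
  y_{n+1} = y_n + z·[5/9·y_n + 4/9·y_{n+1}] ⇒ (1 − 4/9z)y_{n+1} = (1 + 5/9z)y_n
  so R(z) = (1 + 5/9z)/(1 − 4/9z).

Boundary: |R(x)|=1, x<0.
x=-0.61: |R|=0.5201
R=−1: 1+5/9x = −1+4/9x ⇒ -1/9x=2 ⇒ x=2/(-1/9)=-18.0000
Confirm numerically:
  x=-17.110: |R|=0.98851 <1
  x=-14.357: |R|=0.94516 <1
  x=-11.845: |R|=0.89083 <1
  x=-18.546: |R|=1.00656 >1
  x=-18.414: |R|=1.00501 >1
So |R|<1 on (-18.0000, 0).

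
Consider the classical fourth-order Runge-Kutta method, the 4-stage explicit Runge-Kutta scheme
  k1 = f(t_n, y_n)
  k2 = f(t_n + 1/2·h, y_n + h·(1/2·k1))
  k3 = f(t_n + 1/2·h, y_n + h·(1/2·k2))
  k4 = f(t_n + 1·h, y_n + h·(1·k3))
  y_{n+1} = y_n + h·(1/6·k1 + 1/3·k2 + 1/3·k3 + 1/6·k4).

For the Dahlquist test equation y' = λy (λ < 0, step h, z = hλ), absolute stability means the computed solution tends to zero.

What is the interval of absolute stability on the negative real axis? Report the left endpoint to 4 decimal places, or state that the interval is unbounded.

Set f=λy, z=hλ:
  order 4, 4-stage ⇒ R(z)=1+z+z^2/2+z^3/6+z^4/24
  (e.g. R(-0.9)=0.41084, |R|=0.41084)

Boundary: |R(x)|=1, x<0.
x=-0.9: |R|=0.4108
|R(-1.22)|=0.3139 |R(-1.04)|=0.3621 |R(-0.51)|=0.6008
Bisect:
  x_lo=-3.6151 |R|=3.1616  x_hi=-0.1992 |R|=0.8194
  mid=-1.90714 |R|=0.30656 →hi
  mid=-2.76111 |R|=0.96415 →hi
  mid=-3.18810 |R|=1.79770 →lo
  mid=-2.97461 |R|=1.32501 →lo
  mid=-2.86786 |R|=1.13179 →lo
  mid=-2.81449 |R|=1.04491 →lo
  mid=-2.78780 |R|=1.00378 →lo
  mid=-2.77446 |R|=0.98378 →hi
  mid=-2.78113 |R|=0.99374 →hi
  ...
  [-2.78530,-2.78509] ⇒ x*=-2.7853
So |R|<1 on (-2.7853, 0).

(-2.7853, 0).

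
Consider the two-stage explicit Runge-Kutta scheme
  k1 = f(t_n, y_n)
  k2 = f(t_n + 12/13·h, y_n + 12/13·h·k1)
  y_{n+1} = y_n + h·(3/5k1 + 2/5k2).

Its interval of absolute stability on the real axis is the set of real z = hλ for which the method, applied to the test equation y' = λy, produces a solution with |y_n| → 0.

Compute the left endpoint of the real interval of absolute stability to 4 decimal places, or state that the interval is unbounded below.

On y'=λy, z=hλ:
  k1=λy_n ⇒ h·k1=z·y_n;  k2=λ(1+12/13z)y_n ⇒ h·k2=z(1+12/13z)y_n
  y_{n+1}/y_n = 1 + 3/5z + 2/5z(1+12/13z) = 1 + z + 24/65z²
  Hence R(z) = 1 + z + 24/65z².

Need |R(x)|<1, x<0.
x=-0.8: |R|=0.4363
R=1: x+24/65x²=0 ⇒ x=−65/24=-2.7083; min R=1−1/(4·24/65)=0.3229>−1
Confirm numerically:
  x=-1.863: |R|=0.41851 <1
  x=-1.242: |R|=0.32756 <1
  x=-1.107: |R|=0.34547 <1
  x=-1.105: |R|=0.34584 <1
  x=-3.070: |R|=1.40996 >1
  x=-2.951: |R|=1.26441 >1
Interval (-2.7083, 0).

z* = -2.7083.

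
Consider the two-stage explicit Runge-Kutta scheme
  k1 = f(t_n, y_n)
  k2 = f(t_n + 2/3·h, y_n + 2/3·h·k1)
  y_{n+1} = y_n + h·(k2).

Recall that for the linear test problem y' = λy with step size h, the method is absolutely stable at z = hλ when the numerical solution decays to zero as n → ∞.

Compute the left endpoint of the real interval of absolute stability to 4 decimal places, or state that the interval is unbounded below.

left endpoint -1.5000.

Set f=λy, z=hλ:
  k1=λy_n ⇒ h·k1=z·y_n;  k2=λ(1+2/3z)y_n ⇒ h·k2=z(1+2/3z)y_n
  y_{n+1}/y_n = 1 + z(1+2/3z) = 1 + z + 2/3z²
  ⇒ R(z) = 1 + z + 2/3z².

Need |R(x)|<1, x<0.
x=-0.38: |R|=0.7163
R=1: x+2/3x²=0 ⇒ x=−3/2=-1.5000; min R=1−1/(4·2/3)=0.6250>−1
Confirm numerically:
  x=-1.198: |R|=0.75880 <1
  x=-1.036: |R|=0.67953 <1
  x=-0.876: |R|=0.63558 <1
  x=-0.857: |R|=0.63263 <1
  x=-2.076: |R|=1.79718 >1
  x=-1.722: |R|=1.25486 >1
  x=-1.685: |R|=1.20782 >1
So |R|<1 on (-1.5000, 0).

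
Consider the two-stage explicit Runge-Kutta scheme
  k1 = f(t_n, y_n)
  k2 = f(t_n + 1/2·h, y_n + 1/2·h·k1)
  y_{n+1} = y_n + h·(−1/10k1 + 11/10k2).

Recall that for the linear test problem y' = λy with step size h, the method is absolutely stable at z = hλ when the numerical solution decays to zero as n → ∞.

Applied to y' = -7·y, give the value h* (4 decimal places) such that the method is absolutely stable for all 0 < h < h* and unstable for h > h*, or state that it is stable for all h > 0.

(-1.8182,0); λ=-7 ⇒ h* = (20/11)/7 = 0.2597.

Set f=λy, z=hλ:
  k1=λy_n ⇒ h·k1=z·y_n;  k2=λ(1+1/2z)y_n ⇒ h·k2=z(1+1/2z)y_n
  y_{n+1}/y_n = 1 − 1/10z + 11/10z(1+1/2z) = 1 + z + 11/20z²
  Hence R(z) = 1 + z + 11/20z².

Solve |R(x)|<1 on ℝ⁻.
x=-0.76: |R|=0.5577
R=1: x+11/20x²=0 ⇒ x=−20/11=-1.8182; min R=1−1/(4·11/20)=0.5455>−1
Confirm numerically:
  x=-1.554: |R|=0.77420 <1
  x=-1.477: |R|=0.72284 <1
  x=-1.163: |R|=0.58091 <1
  x=-1.115: |R|=0.56877 <1
  x=-2.098: |R|=1.32288 >1
  x=-2.079: |R|=1.29823 >1
  x=-1.981: |R|=1.17740 >1
Interval (-1.8182, 0).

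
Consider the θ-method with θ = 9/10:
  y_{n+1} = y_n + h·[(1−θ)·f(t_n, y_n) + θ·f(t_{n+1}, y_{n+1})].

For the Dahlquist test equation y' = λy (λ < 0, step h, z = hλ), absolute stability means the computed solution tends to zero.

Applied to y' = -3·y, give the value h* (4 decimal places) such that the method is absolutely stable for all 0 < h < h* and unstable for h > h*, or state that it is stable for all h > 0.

Test eqn y'=λy, z=hλ:
  y_{n+1} = y_n + z·[1/10·y_n + 9/10·y_{n+1}] ⇒ (1 − 9/10z)y_{n+1} = (1 + 1/10z)y_n
  ⇒ R(z) = (1 + 1/10z)/(1 − 9/10z).

Solve |R(x)|<1 on ℝ⁻.
x=-1.18: |R|=0.4277
x=-2: |R|=0.2857
x=-10: |R|=0.0000
x=-100: |R|=0.0989
θ=9/10≥1/2 ⇒ |1+1/10x|<|1−9/10x| ∀x<0 ⇒ stable on all of ℝ⁻.

interval (−∞, 0). Any h>0 works for λ=-3.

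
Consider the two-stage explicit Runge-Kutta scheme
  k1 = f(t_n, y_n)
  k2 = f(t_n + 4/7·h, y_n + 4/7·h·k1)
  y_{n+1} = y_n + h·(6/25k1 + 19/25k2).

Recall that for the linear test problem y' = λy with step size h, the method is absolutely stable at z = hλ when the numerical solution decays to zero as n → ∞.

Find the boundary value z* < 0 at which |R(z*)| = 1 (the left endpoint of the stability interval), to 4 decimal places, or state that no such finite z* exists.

left endpoint -2.3026.

Test eqn y'=λy, z=hλ:
  k1=λy_n ⇒ h·k1=z·y_n;  k2=λ(1+4/7z)y_n ⇒ h·k2=z(1+4/7z)y_n
  y_{n+1}/y_n = 1 + 6/25z + 19/25z(1+4/7z) = 1 + z + 76/175z²
  R(z) = 1 + z + 76/175z².

Solve |R(x)|<1 on ℝ⁻.
x=-1.56: |R|=0.4969
R=1: x+76/175x²=0 ⇒ x=−175/76=-2.3026; min R=1−1/(4·76/175)=0.4243>−1
Confirm numerically:
  x=-1.943: |R|=0.69654 <1
  x=-1.827: |R|=0.62261 <1
  x=-1.776: |R|=0.59381 <1
  x=-2.834: |R|=1.65399 >1
  x=-2.784: |R|=1.58200 >1
  x=-2.540: |R|=1.26184 >1
Stable set (-2.3026, 0).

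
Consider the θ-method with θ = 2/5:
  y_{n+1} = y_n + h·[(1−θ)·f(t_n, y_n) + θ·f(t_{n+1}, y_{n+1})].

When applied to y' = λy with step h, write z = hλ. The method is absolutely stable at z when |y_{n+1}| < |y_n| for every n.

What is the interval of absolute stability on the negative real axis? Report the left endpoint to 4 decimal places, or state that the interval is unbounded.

Set f=λy, z=hλ:
  y_{n+1} = y_n + z·[3/5·y_n + 2/5·y_{n+1}] ⇒ (1 − 2/5z)y_{n+1} = (1 + 3/5z)y_n
  so R(z) = (1 + 3/5z)/(1 − 2/5z).

Solve |R(x)|<1 on ℝ⁻.
x=-1.53: |R|=0.0509
R=−1: 1+3/5x = −1+2/5x ⇒ -1/5x=2 ⇒ x=2/(-1/5)=-10.0000
Confirm numerically:
  x=-8.767: |R|=0.94528 <1
  x=-7.955: |R|=0.90220 <1
  x=-7.036: |R|=0.84459 <1
  x=-4.644: |R|=0.62514 <1
  x=-10.532: |R|=1.02041 >1
  x=-10.504: |R|=1.01938 >1
  x=-10.463: |R|=1.01786 >1
Interval (-10.0000, 0).

z∈(-10.0000,0).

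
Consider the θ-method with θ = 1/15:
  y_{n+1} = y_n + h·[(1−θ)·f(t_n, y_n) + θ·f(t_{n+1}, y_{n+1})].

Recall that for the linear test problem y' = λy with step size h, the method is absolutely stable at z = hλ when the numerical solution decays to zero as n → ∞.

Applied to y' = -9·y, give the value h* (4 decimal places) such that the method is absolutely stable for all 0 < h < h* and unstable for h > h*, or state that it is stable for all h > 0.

Set f=λy, z=hλ:
  y_{n+1} = y_n + z·[14/15·y_n + 1/15·y_{n+1}] ⇒ (1 − 1/15z)y_{n+1} = (1 + 14/15z)y_n
  so R(z) = (1 + 14/15z)/(1 − 1/15z).

Solve |R(x)|<1 on ℝ⁻.
x=-0.33: |R|=0.6771
R=−1: 1+14/15x = −1+1/15x ⇒ -13/15x=2 ⇒ x=2/(-13/15)=-2.3077
Confirm numerically:
  x=-2.185: |R|=0.90719 <1
  x=-1.926: |R|=0.70684 <1
  x=-1.901: |R|=0.68718 <1
  x=-1.311: |R|=0.20563 <1
  x=-2.844: |R|=1.39072 >1
  x=-2.805: |R|=1.36310 >1
  x=-2.615: |R|=1.22680 >1
Interval (-2.3077, 0).

(-2.3077,0); λ=-9 ⇒ h* = (30/13)/9 = 0.2564.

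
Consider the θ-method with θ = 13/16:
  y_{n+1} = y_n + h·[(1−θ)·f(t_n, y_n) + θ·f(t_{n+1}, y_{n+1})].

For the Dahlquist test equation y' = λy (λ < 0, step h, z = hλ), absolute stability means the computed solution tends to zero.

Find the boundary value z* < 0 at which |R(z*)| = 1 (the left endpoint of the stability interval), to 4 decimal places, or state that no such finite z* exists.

Set f=λy, z=hλ:
  y_{n+1} = y_n + z·[3/16·y_n + 13/16·y_{n+1}] ⇒ (1 − 13/16z)y_{n+1} = (1 + 3/16z)y_n
  so R(z) = (1 + 3/16z)/(1 − 13/16z).

Need |R(x)|<1, x<0.
x=-1.27: |R|=0.3750
x=-2: |R|=0.2381
x=-10: |R|=0.0959
x=-100: |R|=0.2158
θ=13/16≥1/2 ⇒ |1+3/16x|<|1−13/16x| ∀x<0 ⇒ stable on all of ℝ⁻.

unbounded; (−∞, 0).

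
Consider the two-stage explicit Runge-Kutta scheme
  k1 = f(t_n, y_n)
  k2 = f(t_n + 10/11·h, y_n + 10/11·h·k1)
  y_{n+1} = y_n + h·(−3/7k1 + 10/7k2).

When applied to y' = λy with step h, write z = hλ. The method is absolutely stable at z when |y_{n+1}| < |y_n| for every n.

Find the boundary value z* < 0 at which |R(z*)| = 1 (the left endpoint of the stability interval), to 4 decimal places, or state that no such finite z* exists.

z* = -0.7700.

On y'=λy, z=hλ:
  k1=λy_n ⇒ h·k1=z·y_n;  k2=λ(1+10/11z)y_n ⇒ h·k2=z(1+10/11z)y_n
  y_{n+1}/y_n = 1 − 3/7z + 10/7z(1+10/11z) = 1 + z + 100/77z²
  ⇒ R(z) = 1 + z + 100/77z².

Need |R(x)|<1, x<0.
x=-0.92: |R|=1.1792
R=1: x+100/77x²=0 ⇒ x=−77/100=-0.7700; min R=1−1/(4·100/77)=0.8075>−1
Confirm numerically:
  x=-0.628: |R|=0.88419 <1
  x=-0.585: |R|=0.85945 <1
  x=-0.576: |R|=0.85488 <1
  x=-0.918: |R|=1.17645 >1
  x=-0.863: |R|=1.10423 >1
So |R|<1 on (-0.7700, 0).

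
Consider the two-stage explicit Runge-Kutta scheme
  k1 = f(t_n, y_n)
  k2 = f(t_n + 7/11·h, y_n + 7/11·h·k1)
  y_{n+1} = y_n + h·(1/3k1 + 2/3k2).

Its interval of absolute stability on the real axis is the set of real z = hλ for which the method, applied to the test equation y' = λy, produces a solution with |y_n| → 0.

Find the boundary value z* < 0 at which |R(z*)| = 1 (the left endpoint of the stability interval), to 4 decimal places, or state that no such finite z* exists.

z* = -2.3571.

On y'=λy, z=hλ:
  k1=λy_n ⇒ h·k1=z·y_n;  k2=λ(1+7/11z)y_n ⇒ h·k2=z(1+7/11z)y_n
  y_{n+1}/y_n = 1 + 1/3z + 2/3z(1+7/11z) = 1 + z + 14/33z²
  ⇒ R(z) = 1 + z + 14/33z².

Need |R(x)|<1, x<0.
x=-1.79: |R|=0.5693
R=1: x+14/33x²=0 ⇒ x=−33/14=-2.3571; min R=1−1/(4·14/33)=0.4107>−1
Confirm numerically:
  x=-2.128: |R|=0.79313 <1
  x=-1.432: |R|=0.43796 <1
  x=-1.361: |R|=0.42483 <1
  x=-2.673: |R|=1.35818 >1
  x=-2.605: |R|=1.27392 >1
Interval (-2.3571, 0).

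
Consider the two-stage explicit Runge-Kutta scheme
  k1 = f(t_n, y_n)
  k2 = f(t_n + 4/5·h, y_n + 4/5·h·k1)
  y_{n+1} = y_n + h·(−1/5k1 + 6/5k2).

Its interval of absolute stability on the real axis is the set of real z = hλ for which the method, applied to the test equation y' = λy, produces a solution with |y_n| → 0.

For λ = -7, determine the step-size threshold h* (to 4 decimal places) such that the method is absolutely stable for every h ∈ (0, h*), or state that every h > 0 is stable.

With y'=λy (z=hλ):
  k1=λy_n ⇒ h·k1=z·y_n;  k2=λ(1+4/5z)y_n ⇒ h·k2=z(1+4/5z)y_n
  y_{n+1}/y_n = 1 − 1/5z + 6/5z(1+4/5z) = 1 + z + 24/25z²
  so R(z) = 1 + z + 24/25z².

Find x<0 with |R(x)|<1.
x=-0.3: |R|=0.7864
R=1: x+24/25x²=0 ⇒ x=−25/24=-1.0417; min R=1−1/(4·24/25)=0.7396>−1
Confirm numerically:
  x=-0.948: |R|=0.91476 <1
  x=-0.915: |R|=0.88874 <1
  x=-0.839: |R|=0.83676 <1
  x=-1.223: |R|=1.21290 >1
  x=-1.145: |R|=1.11358 >1
  x=-1.078: |R|=1.03760 >1
Interval (-1.0417, 0).

(-1.0417,0); λ=-7 ⇒ h* = (25/24)/7 = 0.1488.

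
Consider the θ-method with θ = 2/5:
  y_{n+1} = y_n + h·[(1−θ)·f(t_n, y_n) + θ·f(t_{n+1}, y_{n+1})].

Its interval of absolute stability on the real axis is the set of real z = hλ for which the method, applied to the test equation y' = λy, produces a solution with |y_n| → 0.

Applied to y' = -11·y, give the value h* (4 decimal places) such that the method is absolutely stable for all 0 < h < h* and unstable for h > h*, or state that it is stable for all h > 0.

On y'=λy, z=hλ:
  y_{n+1} = y_n + z·[3/5·y_n + 2/5·y_{n+1}] ⇒ (1 − 2/5z)y_{n+1} = (1 + 3/5z)y_n
  so R(z) = (1 + 3/5z)/(1 − 2/5z).

Need |R(x)|<1, x<0.
x=-1.27: |R|=0.1578
R=−1: 1+3/5x = −1+2/5x ⇒ -1/5x=2 ⇒ x=2/(-1/5)=-10.0000
Confirm numerically:
  x=-8.295: |R|=0.92103 <1
  x=-6.374: |R|=0.79570 <1
  x=-4.322: |R|=0.58385 <1
  x=-4.247: |R|=0.57366 <1
  x=-10.345: |R|=1.01343 >1
  x=-10.306: |R|=1.01195 >1
  x=-10.281: |R|=1.01099 >1
Stable set (-10.0000, 0).

(-10.0000,0); λ=-11 ⇒ h* = (10)/11 = 0.9091.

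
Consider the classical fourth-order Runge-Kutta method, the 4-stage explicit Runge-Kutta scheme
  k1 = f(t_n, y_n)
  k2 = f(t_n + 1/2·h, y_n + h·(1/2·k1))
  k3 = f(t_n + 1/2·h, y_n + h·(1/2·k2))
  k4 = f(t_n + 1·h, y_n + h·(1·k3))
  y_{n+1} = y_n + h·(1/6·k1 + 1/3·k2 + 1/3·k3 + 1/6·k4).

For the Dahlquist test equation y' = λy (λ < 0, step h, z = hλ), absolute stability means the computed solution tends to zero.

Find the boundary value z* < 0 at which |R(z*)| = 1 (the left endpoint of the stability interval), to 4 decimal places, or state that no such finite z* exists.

Test eqn y'=λy, z=hλ:
  order 4, 4-stage ⇒ R(z)=1+z+z^2/2+z^3/6+z^4/24
  (e.g. R(-0.44)=0.64416, |R|=0.64416)

Find x<0 with |R(x)|<1.
x=-0.44: |R|=0.6442
|R(-2.5)|=0.6484 |R(-2.49)|=0.6387 |R(-1.73)|=0.2767
Bisect:
  x_lo=-3.5941 |R|=3.0796  x_hi=-0.2869 |R|=0.7506
  mid=-1.94052 |R|=0.31524 →hi
  mid=-2.76732 |R|=0.97324 →hi
  mid=-3.18072 |R|=1.77928 →lo
  mid=-2.97402 |R|=1.32388 →lo
  mid=-2.87067 |R|=1.13654 →lo
  mid=-2.81900 |R|=1.05201 →lo
  mid=-2.79316 |R|=1.01192 →lo
  mid=-2.78024 |R|=0.99241 →hi
  mid=-2.78670 |R|=1.00212 →lo
  mid=-2.78347 |R|=0.99725 →hi
  ...
  [-2.78549,-2.78529] ⇒ x*=-2.7853
So |R|<1 on (-2.7853, 0).

left endpoint -2.7853.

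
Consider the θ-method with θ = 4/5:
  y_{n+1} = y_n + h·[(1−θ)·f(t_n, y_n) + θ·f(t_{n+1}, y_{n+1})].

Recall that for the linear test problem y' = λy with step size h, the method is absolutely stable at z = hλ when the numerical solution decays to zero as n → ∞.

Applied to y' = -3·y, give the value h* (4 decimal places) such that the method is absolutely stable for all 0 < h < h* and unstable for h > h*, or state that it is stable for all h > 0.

(−∞, 0) — no finite endpoint. Any h>0 works for λ=-3.

On y'=λy, z=hλ:
  y_{n+1} = y_n + z·[1/5·y_n + 4/5·y_{n+1}] ⇒ (1 − 4/5z)y_{n+1} = (1 + 1/5z)y_n
  Hence R(z) = (1 + 1/5z)/(1 − 4/5z).

Boundary: |R(x)|=1, x<0.
x=-1.73: |R|=0.2743
x=-2: |R|=0.2308
x=-10: |R|=0.1111
x=-100: |R|=0.2346
θ=4/5≥1/2 ⇒ |1+1/5x|<|1−4/5x| ∀x<0 ⇒ interval (−∞,0).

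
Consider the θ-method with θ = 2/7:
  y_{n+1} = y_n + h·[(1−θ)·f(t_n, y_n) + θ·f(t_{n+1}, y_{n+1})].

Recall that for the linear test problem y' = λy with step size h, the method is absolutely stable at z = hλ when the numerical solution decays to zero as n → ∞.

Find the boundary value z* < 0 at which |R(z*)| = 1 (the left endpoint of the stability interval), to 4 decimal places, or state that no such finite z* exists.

With y'=λy (z=hλ):
  y_{n+1} = y_n + z·[5/7·y_n + 2/7·y_{n+1}] ⇒ (1 − 2/7z)y_{n+1} = (1 + 5/7z)y_n
  ⇒ R(z) = (1 + 5/7z)/(1 − 2/7z).

Boundary: |R(x)|=1, x<0.
x=-1.67: |R|=0.1306
R=−1: 1+5/7x = −1+2/7x ⇒ -3/7x=2 ⇒ x=2/(-3/7)=-4.6667
Confirm numerically:
  x=-4.639: |R|=0.99490 <1
  x=-4.481: |R|=0.96510 <1
  x=-2.914: |R|=0.59012 <1
  x=-2.365: |R|=0.41134 <1
  x=-4.993: |R|=1.05764 >1
  x=-4.900: |R|=1.04167 >1
Stable set (-4.6667, 0).

z* = -4.6667.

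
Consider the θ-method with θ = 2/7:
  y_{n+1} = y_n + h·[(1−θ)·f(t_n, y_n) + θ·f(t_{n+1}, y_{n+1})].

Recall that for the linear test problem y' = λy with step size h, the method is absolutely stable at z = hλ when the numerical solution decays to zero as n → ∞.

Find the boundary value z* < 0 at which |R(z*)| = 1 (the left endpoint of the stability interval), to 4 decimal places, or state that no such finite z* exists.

With y'=λy (z=hλ):
  y_{n+1} = y_n + z·[5/7·y_n + 2/7·y_{n+1}] ⇒ (1 − 2/7z)y_{n+1} = (1 + 5/7z)y_n
  Hence R(z) = (1 + 5/7z)/(1 − 2/7z).

Find x<0 with |R(x)|<1.
x=-1.14: |R|=0.1401
R=−1: 1+5/7x = −1+2/7x ⇒ -3/7x=2 ⇒ x=2/(-3/7)=-4.6667
Confirm numerically:
  x=-4.412: |R|=0.95172 <1
  x=-4.206: |R|=0.91033 <1
  x=-2.445: |R|=0.43944 <1
  x=-2.002: |R|=0.27354 <1
  x=-5.245: |R|=1.09920 >1
  x=-4.819: |R|=1.02747 >1
So |R|<1 on (-4.6667, 0).

left endpoint -4.6667.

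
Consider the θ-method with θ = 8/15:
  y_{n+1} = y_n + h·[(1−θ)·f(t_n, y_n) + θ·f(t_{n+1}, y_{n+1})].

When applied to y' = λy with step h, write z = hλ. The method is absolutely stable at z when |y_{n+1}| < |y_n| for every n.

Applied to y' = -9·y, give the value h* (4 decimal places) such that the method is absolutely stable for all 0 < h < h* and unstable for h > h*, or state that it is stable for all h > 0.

On y'=λy, z=hλ:
  y_{n+1} = y_n + z·[7/15·y_n + 8/15·y_{n+1}] ⇒ (1 − 8/15z)y_{n+1} = (1 + 7/15z)y_n
  so R(z) = (1 + 7/15z)/(1 − 8/15z).

Find x<0 with |R(x)|<1.
x=-1.22: |R|=0.2609
x=-2: |R|=0.0323
x=-10: |R|=0.5789
x=-100: |R|=0.8405
θ=8/15≥1/2 ⇒ |1+7/15x|<|1−8/15x| ∀x<0 ⇒ stable on all of ℝ⁻.

interval (−∞, 0). Any h>0 works for λ=-9.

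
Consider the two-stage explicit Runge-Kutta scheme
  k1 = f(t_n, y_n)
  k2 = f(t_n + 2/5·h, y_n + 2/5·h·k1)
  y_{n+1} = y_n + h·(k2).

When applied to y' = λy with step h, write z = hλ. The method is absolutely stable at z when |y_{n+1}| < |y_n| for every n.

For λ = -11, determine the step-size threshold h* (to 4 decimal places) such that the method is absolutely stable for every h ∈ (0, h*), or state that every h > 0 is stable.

Test eqn y'=λy, z=hλ:
  k1=λy_n ⇒ h·k1=z·y_n;  k2=λ(1+2/5z)y_n ⇒ h·k2=z(1+2/5z)y_n
  y_{n+1}/y_n = 1 + z(1+2/5z) = 1 + z + 2/5z²
  ⇒ R(z) = 1 + z + 2/5z².

Find x<0 with |R(x)|<1.
x=-1.7: |R|=0.4560
R=1: x+2/5x²=0 ⇒ x=−5/2=-2.5000; min R=1−1/(4·2/5)=0.3750>−1
Confirm numerically:
  x=-1.965: |R|=0.57949 <1
  x=-1.562: |R|=0.41394 <1
  x=-1.114: |R|=0.38240 <1
  x=-1.034: |R|=0.39366 <1
  x=-2.921: |R|=1.49190 >1
  x=-2.806: |R|=1.34345 >1
  x=-2.576: |R|=1.07831 >1
Stable set (-2.5000, 0).

(-2.5000,0); λ=-11 ⇒ h* = (5/2)/11 = 0.2273.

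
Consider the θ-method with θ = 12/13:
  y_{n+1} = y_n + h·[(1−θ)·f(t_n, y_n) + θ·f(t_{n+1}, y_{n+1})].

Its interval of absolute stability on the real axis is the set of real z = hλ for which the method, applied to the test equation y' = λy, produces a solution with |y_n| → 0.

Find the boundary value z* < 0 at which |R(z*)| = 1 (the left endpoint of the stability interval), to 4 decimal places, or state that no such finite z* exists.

(−∞, 0) — no finite endpoint.

Test eqn y'=λy, z=hλ:
  y_{n+1} = y_n + z·[1/13·y_n + 12/13·y_{n+1}] ⇒ (1 − 12/13z)y_{n+1} = (1 + 1/13z)y_n
  R(z) = (1 + 1/13z)/(1 − 12/13z).

Solve |R(x)|<1 on ℝ⁻.
x=-1.06: |R|=0.4642
x=-2: |R|=0.2973
x=-10: |R|=0.0226
x=-100: |R|=0.0717
θ=12/13≥1/2 ⇒ |1+1/13x|<|1−12/13x| ∀x<0 ⇒ stable on all of ℝ⁻.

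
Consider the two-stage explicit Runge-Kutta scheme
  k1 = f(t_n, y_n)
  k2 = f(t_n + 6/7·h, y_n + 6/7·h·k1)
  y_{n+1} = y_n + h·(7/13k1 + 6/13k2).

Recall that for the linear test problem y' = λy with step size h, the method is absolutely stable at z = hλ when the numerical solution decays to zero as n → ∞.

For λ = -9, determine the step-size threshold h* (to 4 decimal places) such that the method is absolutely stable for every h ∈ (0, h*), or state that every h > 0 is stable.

On y'=λy, z=hλ:
  k1=λy_n ⇒ h·k1=z·y_n;  k2=λ(1+6/7z)y_n ⇒ h·k2=z(1+6/7z)y_n
  y_{n+1}/y_n = 1 + 7/13z + 6/13z(1+6/7z) = 1 + z + 36/91z²
  Hence R(z) = 1 + z + 36/91z².

Find x<0 with |R(x)|<1.
x=-0.34: |R|=0.7057
R=1: x+36/91x²=0 ⇒ x=−91/36=-2.5278; min R=1−1/(4·36/91)=0.3681>−1
Confirm numerically:
  x=-2.184: |R|=0.70298 <1
  x=-1.895: |R|=0.52563 <1
  x=-1.531: |R|=0.39628 <1
  x=-1.179: |R|=0.37091 <1
  x=-2.910: |R|=1.44002 >1
  x=-2.768: |R|=1.26305 >1
Interval (-2.5278, 0).

(-2.5278,0); λ=-9 ⇒ h* = (91/36)/9 = 0.2809.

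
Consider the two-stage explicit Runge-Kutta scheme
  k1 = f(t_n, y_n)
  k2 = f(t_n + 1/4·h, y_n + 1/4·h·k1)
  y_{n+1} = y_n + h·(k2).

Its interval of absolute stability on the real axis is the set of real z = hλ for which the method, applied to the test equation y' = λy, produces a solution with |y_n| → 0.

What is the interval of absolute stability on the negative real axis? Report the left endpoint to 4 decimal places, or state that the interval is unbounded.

z∈(-4.0000,0).

With y'=λy (z=hλ):
  k1=λy_n ⇒ h·k1=z·y_n;  k2=λ(1+1/4z)y_n ⇒ h·k2=z(1+1/4z)y_n
  y_{n+1}/y_n = 1 + z(1+1/4z) = 1 + z + 1/4z²
  ⇒ R(z) = 1 + z + 1/4z².

Need |R(x)|<1, x<0.
x=-0.86: |R|=0.3249
R=1: x+1/4x²=0 ⇒ x=−4=-4.0000; min R=1−1/(4·1/4)=0.0000>−1
Confirm numerically:
  x=-2.381: |R|=0.03629 <1
  x=-1.869: |R|=0.00429 <1
  x=-1.703: |R|=0.02205 <1
  x=-4.511: |R|=1.57628 >1
  x=-4.413: |R|=1.45564 >1
  x=-4.348: |R|=1.37828 >1
So |R|<1 on (-4.0000, 0).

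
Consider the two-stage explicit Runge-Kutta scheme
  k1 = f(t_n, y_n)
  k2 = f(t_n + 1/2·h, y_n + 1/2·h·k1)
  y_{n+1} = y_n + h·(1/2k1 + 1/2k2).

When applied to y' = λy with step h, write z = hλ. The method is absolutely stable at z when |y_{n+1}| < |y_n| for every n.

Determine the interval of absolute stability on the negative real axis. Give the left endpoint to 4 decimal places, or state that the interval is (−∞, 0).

(-4.0000, 0).

On y'=λy, z=hλ:
  k1=λy_n ⇒ h·k1=z·y_n;  k2=λ(1+1/2z)y_n ⇒ h·k2=z(1+1/2z)y_n
  y_{n+1}/y_n = 1 + 1/2z + 1/2z(1+1/2z) = 1 + z + 1/4z²
  Hence R(z) = 1 + z + 1/4z².

Solve |R(x)|<1 on ℝ⁻.
x=-1.59: |R|=0.0420
R=1: x+1/4x²=0 ⇒ x=−4=-4.0000; min R=1−1/(4·1/4)=0.0000>−1
Confirm numerically:
  x=-3.773: |R|=0.78588 <1
  x=-2.697: |R|=0.12145 <1
  x=-2.074: |R|=0.00137 <1
  x=-4.586: |R|=1.67185 >1
  x=-4.391: |R|=1.42922 >1
Stable set (-4.0000, 0).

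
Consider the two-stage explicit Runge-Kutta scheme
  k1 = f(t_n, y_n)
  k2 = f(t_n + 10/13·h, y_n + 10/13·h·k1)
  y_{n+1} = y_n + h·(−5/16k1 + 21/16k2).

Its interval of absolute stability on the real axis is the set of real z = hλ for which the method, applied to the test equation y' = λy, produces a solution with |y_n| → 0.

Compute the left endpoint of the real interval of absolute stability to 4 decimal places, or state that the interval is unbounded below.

left endpoint -0.9905.

On y'=λy, z=hλ:
  k1=λy_n ⇒ h·k1=z·y_n;  k2=λ(1+10/13z)y_n ⇒ h·k2=z(1+10/13z)y_n
  y_{n+1}/y_n = 1 − 5/16z + 21/16z(1+10/13z) = 1 + z + 105/104z²
  ⇒ R(z) = 1 + z + 105/104z².

Find x<0 with |R(x)|<1.
x=-1.26: |R|=1.3429
R=1: x+105/104x²=0 ⇒ x=−104/105=-0.9905; min R=1−1/(4·105/104)=0.7524>−1
Confirm numerically:
  x=-0.954: |R|=0.96487 <1
  x=-0.814: |R|=0.85497 <1
  x=-0.626: |R|=0.76964 <1
  x=-1.311: |R|=1.42425 >1
  x=-1.229: |R|=1.29596 >1
  x=-1.132: |R|=1.16175 >1
So |R|<1 on (-0.9905, 0).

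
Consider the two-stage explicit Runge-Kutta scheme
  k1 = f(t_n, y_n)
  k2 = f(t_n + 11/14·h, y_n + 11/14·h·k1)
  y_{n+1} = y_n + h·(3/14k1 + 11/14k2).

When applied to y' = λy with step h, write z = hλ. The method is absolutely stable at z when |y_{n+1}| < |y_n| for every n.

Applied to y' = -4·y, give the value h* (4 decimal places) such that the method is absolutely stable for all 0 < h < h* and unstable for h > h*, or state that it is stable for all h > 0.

(-1.6198,0); λ=-4 ⇒ h* = (196/121)/4 = 0.4050.

On y'=λy, z=hλ:
  k1=λy_n ⇒ h·k1=z·y_n;  k2=λ(1+11/14z)y_n ⇒ h·k2=z(1+11/14z)y_n
  y_{n+1}/y_n = 1 + 3/14z + 11/14z(1+11/14z) = 1 + z + 121/196z²
  so R(z) = 1 + z + 121/196z².

Boundary: |R(x)|=1, x<0.
x=-0.85: |R|=0.5960
R=1: x+121/196x²=0 ⇒ x=−196/121=-1.6198; min R=1−1/(4·121/196)=0.5950>−1
Confirm numerically:
  x=-1.329: |R|=0.76138 <1
  x=-1.209: |R|=0.69336 <1
  x=-0.661: |R|=0.60873 <1
  x=-2.113: |R|=1.64331 >1
  x=-1.707: |R|=1.09186 >1
Stable set (-1.6198, 0).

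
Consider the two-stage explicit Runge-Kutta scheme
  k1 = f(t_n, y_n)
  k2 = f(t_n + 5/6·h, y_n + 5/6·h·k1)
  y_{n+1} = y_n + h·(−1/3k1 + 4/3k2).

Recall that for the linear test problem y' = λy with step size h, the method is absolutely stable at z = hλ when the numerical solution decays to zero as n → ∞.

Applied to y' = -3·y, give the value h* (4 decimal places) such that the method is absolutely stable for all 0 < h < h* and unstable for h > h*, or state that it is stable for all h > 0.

Test eqn y'=λy, z=hλ:
  k1=λy_n ⇒ h·k1=z·y_n;  k2=λ(1+5/6z)y_n ⇒ h·k2=z(1+5/6z)y_n
  y_{n+1}/y_n = 1 − 1/3z + 4/3z(1+5/6z) = 1 + z + 10/9z²
  ⇒ R(z) = 1 + z + 10/9z².

Find x<0 with |R(x)|<1.
x=-0.73: |R|=0.8621
R=1: x+10/9x²=0 ⇒ x=−9/10=-0.9000; min R=1−1/(4·10/9)=0.7750>−1
Confirm numerically:
  x=-0.824: |R|=0.93042 <1
  x=-0.578: |R|=0.79320 <1
  x=-0.403: |R|=0.77745 <1
  x=-1.221: |R|=1.43549 >1
  x=-1.157: |R|=1.33039 >1
So |R|<1 on (-0.9000, 0).

(-0.9000,0); λ=-3 ⇒ h* = (9/10)/3 = 0.3000.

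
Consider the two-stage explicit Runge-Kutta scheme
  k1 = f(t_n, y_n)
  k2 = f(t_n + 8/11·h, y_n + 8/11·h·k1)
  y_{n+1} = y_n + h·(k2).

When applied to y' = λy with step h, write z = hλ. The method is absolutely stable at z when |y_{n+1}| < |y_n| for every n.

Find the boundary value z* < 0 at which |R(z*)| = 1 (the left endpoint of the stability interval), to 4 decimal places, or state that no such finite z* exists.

z* = -1.3750.

Set f=λy, z=hλ:
  k1=λy_n ⇒ h·k1=z·y_n;  k2=λ(1+8/11z)y_n ⇒ h·k2=z(1+8/11z)y_n
  y_{n+1}/y_n = 1 + z(1+8/11z) = 1 + z + 8/11z²
  R(z) = 1 + z + 8/11z².

Find x<0 with |R(x)|<1.
x=-1.43: |R|=1.0572
R=1: x+8/11x²=0 ⇒ x=−11/8=-1.3750; min R=1−1/(4·8/11)=0.6562>−1
Confirm numerically:
  x=-1.300: |R|=0.92909 <1
  x=-0.916: |R|=0.69422 <1
  x=-0.568: |R|=0.66664 <1
  x=-1.894: |R|=1.71490 >1
  x=-1.642: |R|=1.31885 >1
  x=-1.567: |R|=1.21881 >1
Interval (-1.3750, 0).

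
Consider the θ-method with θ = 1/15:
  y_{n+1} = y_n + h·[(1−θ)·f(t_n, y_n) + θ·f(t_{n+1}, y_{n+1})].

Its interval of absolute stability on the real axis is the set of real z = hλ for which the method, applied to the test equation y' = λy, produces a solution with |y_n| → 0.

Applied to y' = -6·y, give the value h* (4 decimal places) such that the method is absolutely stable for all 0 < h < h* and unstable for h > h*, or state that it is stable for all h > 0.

(-2.3077,0); λ=-6 ⇒ h* = (30/13)/6 = 0.3846.

On y'=λy, z=hλ:
  y_{n+1} = y_n + z·[14/15·y_n + 1/15·y_{n+1}] ⇒ (1 − 1/15z)y_{n+1} = (1 + 14/15z)y_n
  R(z) = (1 + 14/15z)/(1 − 1/15z).

Need |R(x)|<1, x<0.
x=-1.3: |R|=0.1963
R=−1: 1+14/15x = −1+1/15x ⇒ -13/15x=2 ⇒ x=2/(-13/15)=-2.3077
Confirm numerically:
  x=-2.262: |R|=0.96559 <1
  x=-2.082: |R|=0.82824 <1
  x=-1.937: |R|=0.71547 <1
  x=-1.550: |R|=0.40483 <1
  x=-2.849: |R|=1.39425 >1
  x=-2.598: |R|=1.21446 >1
  x=-2.340: |R|=1.02422 >1
Stable set (-2.3077, 0).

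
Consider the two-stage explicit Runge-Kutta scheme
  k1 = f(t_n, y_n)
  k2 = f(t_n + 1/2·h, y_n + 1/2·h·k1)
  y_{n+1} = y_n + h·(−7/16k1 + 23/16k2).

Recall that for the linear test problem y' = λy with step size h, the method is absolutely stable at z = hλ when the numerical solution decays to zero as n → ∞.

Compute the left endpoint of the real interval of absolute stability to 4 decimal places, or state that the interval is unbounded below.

With y'=λy (z=hλ):
  k1=λy_n ⇒ h·k1=z·y_n;  k2=λ(1+1/2z)y_n ⇒ h·k2=z(1+1/2z)y_n
  y_{n+1}/y_n = 1 − 7/16z + 23/16z(1+1/2z) = 1 + z + 23/32z²
  ⇒ R(z) = 1 + z + 23/32z².

Need |R(x)|<1, x<0.
x=-1.04: |R|=0.7374
R=1: x+23/32x²=0 ⇒ x=−32/23=-1.3913; min R=1−1/(4·23/32)=0.6522>−1
Confirm numerically:
  x=-1.162: |R|=0.80849 <1
  x=-1.155: |R|=0.80383 <1
  x=-1.147: |R|=0.79859 <1
  x=-0.891: |R|=0.67960 <1
  x=-1.840: |R|=1.59340 >1
  x=-1.475: |R|=1.08873 >1
  x=-1.429: |R|=1.03872 >1
Interval (-1.3913, 0).

left endpoint -1.3913.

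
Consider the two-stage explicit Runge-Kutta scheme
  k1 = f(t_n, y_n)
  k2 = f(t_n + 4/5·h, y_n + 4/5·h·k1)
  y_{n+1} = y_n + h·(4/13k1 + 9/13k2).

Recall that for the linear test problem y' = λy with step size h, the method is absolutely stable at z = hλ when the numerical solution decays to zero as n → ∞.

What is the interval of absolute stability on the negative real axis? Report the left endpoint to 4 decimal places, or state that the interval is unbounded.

On y'=λy, z=hλ:
  k1=λy_n ⇒ h·k1=z·y_n;  k2=λ(1+4/5z)y_n ⇒ h·k2=z(1+4/5z)y_n
  y_{n+1}/y_n = 1 + 4/13z + 9/13z(1+4/5z) = 1 + z + 36/65z²
  R(z) = 1 + z + 36/65z².

Need |R(x)|<1, x<0.
x=-0.4: |R|=0.6886
R=1: x+36/65x²=0 ⇒ x=−65/36=-1.8056; min R=1−1/(4·36/65)=0.5486>−1
Confirm numerically:
  x=-1.580: |R|=0.80262 <1
  x=-1.336: |R|=0.65256 <1
  x=-1.103: |R|=0.57081 <1
  x=-0.730: |R|=0.56514 <1
  x=-2.210: |R|=1.49504 >1
  x=-2.202: |R|=1.48349 >1
  x=-2.091: |R|=1.33057 >1
Interval (-1.8056, 0).

z∈(-1.8056,0).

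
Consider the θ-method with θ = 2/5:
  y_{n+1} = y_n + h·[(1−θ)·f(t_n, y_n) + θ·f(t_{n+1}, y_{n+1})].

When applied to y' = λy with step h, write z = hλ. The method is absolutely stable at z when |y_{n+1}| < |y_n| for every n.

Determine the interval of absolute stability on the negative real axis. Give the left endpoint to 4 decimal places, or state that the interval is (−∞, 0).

z∈(-10.0000,0).

With y'=λy (z=hλ):
  y_{n+1} = y_n + z·[3/5·y_n + 2/5·y_{n+1}] ⇒ (1 − 2/5z)y_{n+1} = (1 + 3/5z)y_n
  ⇒ R(z) = (1 + 3/5z)/(1 − 2/5z).

Boundary: |R(x)|=1, x<0.
x=-1.03: |R|=0.2705
R=−1: 1+3/5x = −1+2/5x ⇒ -1/5x=2 ⇒ x=2/(-1/5)=-10.0000
Confirm numerically:
  x=-9.728: |R|=0.98888 <1
  x=-7.735: |R|=0.88935 <1
  x=-7.722: |R|=0.88857 <1
  x=-5.983: |R|=0.76323 <1
  x=-10.140: |R|=1.00554 >1
  x=-10.114: |R|=1.00452 >1
  x=-10.054: |R|=1.00215 >1
So |R|<1 on (-10.0000, 0).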